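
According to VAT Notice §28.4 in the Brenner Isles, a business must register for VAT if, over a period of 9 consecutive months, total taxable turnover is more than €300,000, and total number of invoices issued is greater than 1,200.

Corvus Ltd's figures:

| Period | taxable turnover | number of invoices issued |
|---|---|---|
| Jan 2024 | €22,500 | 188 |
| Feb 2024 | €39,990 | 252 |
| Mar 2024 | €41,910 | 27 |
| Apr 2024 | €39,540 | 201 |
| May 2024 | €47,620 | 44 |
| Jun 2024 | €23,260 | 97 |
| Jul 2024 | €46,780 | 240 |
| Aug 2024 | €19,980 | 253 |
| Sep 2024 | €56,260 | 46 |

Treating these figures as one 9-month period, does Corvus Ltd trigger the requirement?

Total taxable turnover: €22,500 + €39,990 + €41,910 + €39,540 + €47,620 + €23,260 + €46,780 + €19,980 + €56,260 = €337,840 (> €300,000).
Total number of invoices issued: 188 + 252 + 27 + 201 + 44 + 97 + 240 + 253 + 46 = 1,348 (> 1,200).
The test is 'and': both thresholds are exceeded.

Yes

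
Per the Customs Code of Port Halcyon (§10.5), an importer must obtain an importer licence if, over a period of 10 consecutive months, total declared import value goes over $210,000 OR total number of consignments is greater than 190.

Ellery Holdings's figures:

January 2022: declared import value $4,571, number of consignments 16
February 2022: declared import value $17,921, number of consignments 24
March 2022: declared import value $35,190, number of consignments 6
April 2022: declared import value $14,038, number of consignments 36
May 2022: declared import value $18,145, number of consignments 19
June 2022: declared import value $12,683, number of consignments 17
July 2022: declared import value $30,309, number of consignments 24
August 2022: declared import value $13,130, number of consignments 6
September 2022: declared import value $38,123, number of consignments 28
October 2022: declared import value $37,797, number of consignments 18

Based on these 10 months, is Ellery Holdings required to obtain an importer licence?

Total declared import value: $4,571 + $17,921 + $35,190 + $14,038 + $18,145 + $12,683 + $30,309 + $13,130 + $38,123 + $37,797 = $221,907 (> $210,000).
Total number of consignments: 16 + 24 + 6 + 36 + 19 + 17 + 24 + 6 + 28 + 18 = 194 (> 190).
The test is 'or': at least one threshold is exceeded.

Yes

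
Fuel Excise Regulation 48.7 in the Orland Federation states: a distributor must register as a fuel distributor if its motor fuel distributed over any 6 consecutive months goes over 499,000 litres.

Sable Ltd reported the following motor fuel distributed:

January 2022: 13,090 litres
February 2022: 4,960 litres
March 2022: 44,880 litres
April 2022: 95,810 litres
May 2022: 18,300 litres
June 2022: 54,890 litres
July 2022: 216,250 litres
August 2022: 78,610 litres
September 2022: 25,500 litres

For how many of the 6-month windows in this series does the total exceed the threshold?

January 2022–June 2022: 13,090 litres + 4,960 litres + 44,880 litres + 95,810 litres + 18,300 litres + 54,890 litres = 231,930 litres (under)
February 2022–July 2022: 4,960 litres + 44,880 litres + 95,810 litres + 18,300 litres + 54,890 litres + 216,250 litres = 435,090 litres (under)
March 2022–August 2022: 44,880 litres + 95,810 litres + 18,300 litres + 54,890 litres + 216,250 litres + 78,610 litres = 508,740 litres (over)
April 2022–September 2022: 95,810 litres + 18,300 litres + 54,890 litres + 216,250 litres + 78,610 litres + 25,500 litres = 489,360 litres (under)
1 window exceeds the threshold.

1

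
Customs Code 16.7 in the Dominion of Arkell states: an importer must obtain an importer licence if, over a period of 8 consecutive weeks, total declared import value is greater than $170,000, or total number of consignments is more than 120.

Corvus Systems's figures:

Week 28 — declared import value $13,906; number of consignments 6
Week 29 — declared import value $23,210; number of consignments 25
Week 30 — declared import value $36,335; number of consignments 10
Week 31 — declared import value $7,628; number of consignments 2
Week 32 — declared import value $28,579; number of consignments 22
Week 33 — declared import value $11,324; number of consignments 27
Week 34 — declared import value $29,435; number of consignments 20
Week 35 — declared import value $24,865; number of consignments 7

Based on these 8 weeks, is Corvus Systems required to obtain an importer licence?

Total declared import value: $13,906 + $23,210 + $36,335 + $7,628 + $28,579 + $11,324 + $29,435 + $24,865 = $175,282 (> $170,000).
Total number of consignments: 6 + 25 + 10 + 2 + 22 + 27 + 20 + 7 = 119 (≤ 120).
The test is 'or': at least one threshold is exceeded.

Yes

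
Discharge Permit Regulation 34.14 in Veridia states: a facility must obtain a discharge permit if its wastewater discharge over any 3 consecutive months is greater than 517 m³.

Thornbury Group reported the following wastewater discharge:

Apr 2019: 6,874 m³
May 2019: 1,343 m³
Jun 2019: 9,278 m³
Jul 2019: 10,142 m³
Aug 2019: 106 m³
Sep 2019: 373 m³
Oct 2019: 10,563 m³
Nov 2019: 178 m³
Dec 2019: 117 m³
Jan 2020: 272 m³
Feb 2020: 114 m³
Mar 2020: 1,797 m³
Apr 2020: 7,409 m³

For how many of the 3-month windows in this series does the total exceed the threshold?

Apr 2019–Jun 2019: 6,874 m³ + 1,343 m³ + 9,278 m³ = 17,495 m³ (over)
May 2019–Jul 2019: 1,343 m³ + 9,278 m³ + 10,142 m³ = 20,763 m³ (over)
Jun 2019–Aug 2019: 9,278 m³ + 10,142 m³ + 106 m³ = 19,526 m³ (over)
Jul 2019–Sep 2019: 10,142 m³ + 106 m³ + 373 m³ = 10,621 m³ (over)
Aug 2019–Oct 2019: 106 m³ + 373 m³ + 10,563 m³ = 11,042 m³ (over)
Sep 2019–Nov 2019: 373 m³ + 10,563 m³ + 178 m³ = 11,114 m³ (over)
Oct 2019–Dec 2019: 10,563 m³ + 178 m³ + 117 m³ = 10,858 m³ (over)
Nov 2019–Jan 2020: 178 m³ + 117 m³ + 272 m³ = 567 m³ (over)
Dec 2019–Feb 2020: 117 m³ + 272 m³ + 114 m³ = 503 m³ (under)
Jan 2020–Mar 2020: 272 m³ + 114 m³ + 1,797 m³ = 2,183 m³ (over)
Feb 2020–Apr 2020: 114 m³ + 1,797 m³ + 7,409 m³ = 9,320 m³ (over)
10 windows exceed the threshold.

10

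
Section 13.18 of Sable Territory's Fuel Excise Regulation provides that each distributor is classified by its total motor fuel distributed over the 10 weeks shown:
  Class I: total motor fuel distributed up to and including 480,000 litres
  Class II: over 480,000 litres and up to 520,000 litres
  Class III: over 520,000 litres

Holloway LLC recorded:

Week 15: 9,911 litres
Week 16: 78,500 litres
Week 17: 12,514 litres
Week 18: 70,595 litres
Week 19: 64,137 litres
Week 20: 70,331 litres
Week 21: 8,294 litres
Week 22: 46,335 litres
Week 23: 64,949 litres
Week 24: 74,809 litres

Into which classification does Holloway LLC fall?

Total motor fuel distributed: 9,911 litres + 78,500 litres + 12,514 litres + 70,595 litres + 64,137 litres + 70,331 litres + 8,294 litres + 46,335 litres + 64,949 litres + 74,809 litres = 500,375 litres.
480,000 litres < 500,375 litres ≤ 520,000 litres, so Class II applies.

Class II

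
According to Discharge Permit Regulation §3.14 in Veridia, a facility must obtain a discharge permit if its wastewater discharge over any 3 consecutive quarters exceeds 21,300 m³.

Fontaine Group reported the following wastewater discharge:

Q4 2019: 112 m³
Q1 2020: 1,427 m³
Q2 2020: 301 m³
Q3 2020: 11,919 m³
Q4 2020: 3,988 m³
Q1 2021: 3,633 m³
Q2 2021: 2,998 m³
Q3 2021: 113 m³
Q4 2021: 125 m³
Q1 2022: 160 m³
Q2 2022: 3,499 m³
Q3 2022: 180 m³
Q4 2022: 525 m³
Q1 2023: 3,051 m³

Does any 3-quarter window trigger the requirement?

Q4 2019–Q2 2020: 112 m³ + 1,427 m³ + 301 m³ = 1,840 m³ (under)
Q1 2020–Q3 2020: 1,427 m³ + 301 m³ + 11,919 m³ = 13,647 m³ (under)
Q2 2020–Q4 2020: 301 m³ + 11,919 m³ + 3,988 m³ = 16,208 m³ (under)
Q3 2020–Q1 2021: 11,919 m³ + 3,988 m³ + 3,633 m³ = 19,540 m³ (under)
Q4 2020–Q2 2021: 3,988 m³ + 3,633 m³ + 2,998 m³ = 10,619 m³ (under)
Q1 2021–Q3 2021: 3,633 m³ + 2,998 m³ + 113 m³ = 6,744 m³ (under)
Q2 2021–Q4 2021: 2,998 m³ + 113 m³ + 125 m³ = 3,236 m³ (under)
Q3 2021–Q1 2022: 113 m³ + 125 m³ + 160 m³ = 398 m³ (under)
Q4 2021–Q2 2022: 125 m³ + 160 m³ + 3,499 m³ = 3,784 m³ (under)
Q1 2022–Q3 2022: 160 m³ + 3,499 m³ + 180 m³ = 3,839 m³ (under)
Q2 2022–Q4 2022: 3,499 m³ + 180 m³ + 525 m³ = 4,204 m³ (under)
Q3 2022–Q1 2023: 180 m³ + 525 m³ + 3,051 m³ = 3,756 m³ (under)
No window exceeds 21,300 m³.

No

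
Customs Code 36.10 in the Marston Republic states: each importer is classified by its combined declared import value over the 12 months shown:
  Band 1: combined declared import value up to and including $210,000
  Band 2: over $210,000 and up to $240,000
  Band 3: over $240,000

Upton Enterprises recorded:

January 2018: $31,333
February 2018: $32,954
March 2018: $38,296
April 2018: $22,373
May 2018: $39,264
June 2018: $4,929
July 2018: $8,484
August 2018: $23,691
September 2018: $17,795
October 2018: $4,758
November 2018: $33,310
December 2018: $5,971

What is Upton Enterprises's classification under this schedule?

Combined declared import value: $31,333 + $32,954 + $38,296 + $22,373 + $39,264 + $4,929 + $8,484 + $23,691 + $17,795 + $4,758 + $33,310 + $5,971 = $263,158.
$263,158 > $240,000, so Band 3 applies.

Band 3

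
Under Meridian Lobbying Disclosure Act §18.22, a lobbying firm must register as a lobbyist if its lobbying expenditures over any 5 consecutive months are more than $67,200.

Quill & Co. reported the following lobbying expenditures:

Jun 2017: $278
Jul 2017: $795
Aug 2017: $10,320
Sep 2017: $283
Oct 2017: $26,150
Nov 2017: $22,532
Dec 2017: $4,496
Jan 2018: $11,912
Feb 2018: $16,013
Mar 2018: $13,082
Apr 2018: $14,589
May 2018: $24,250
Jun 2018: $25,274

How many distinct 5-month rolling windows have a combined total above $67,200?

Jun 2017–Oct 2017: $278 + $795 + $10,320 + $283 + $26,150 = $37,826 (under)
Jul 2017–Nov 2017: $795 + $10,320 + $283 + $26,150 + $22,532 = $60,080 (under)
Aug 2017–Dec 2017: $10,320 + $283 + $26,150 + $22,532 + $4,496 = $63,781 (under)
Sep 2017–Jan 2018: $283 + $26,150 + $22,532 + $4,496 + $11,912 = $65,373 (under)
Oct 2017–Feb 2018: $26,150 + $22,532 + $4,496 + $11,912 + $16,013 = $81,103 (over)
Nov 2017–Mar 2018: $22,532 + $4,496 + $11,912 + $16,013 + $13,082 = $68,035 (over)
Dec 2017–Apr 2018: $4,496 + $11,912 + $16,013 + $13,082 + $14,589 = $60,092 (under)
Jan 2018–May 2018: $11,912 + $16,013 + $13,082 + $14,589 + $24,250 = $79,846 (over)
Feb 2018–Jun 2018: $16,013 + $13,082 + $14,589 + $24,250 + $25,274 = $93,208 (over)
4 windows exceed the threshold.

4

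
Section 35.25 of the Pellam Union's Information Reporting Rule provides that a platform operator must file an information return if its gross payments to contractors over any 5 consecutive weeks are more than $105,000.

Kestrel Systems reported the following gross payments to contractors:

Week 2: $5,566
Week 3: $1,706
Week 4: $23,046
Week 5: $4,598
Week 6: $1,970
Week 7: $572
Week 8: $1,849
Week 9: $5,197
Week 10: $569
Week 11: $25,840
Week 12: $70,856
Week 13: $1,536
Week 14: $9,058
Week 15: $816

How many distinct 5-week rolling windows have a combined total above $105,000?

2

Week 2–Week 6: $5,566 + $1,706 + $23,046 + $4,598 + $1,970 = $36,886 (under)
Week 3–Week 7: $1,706 + $23,046 + $4,598 + $1,970 + $572 = $31,892 (under)
Week 4–Week 8: $23,046 + $4,598 + $1,970 + $572 + $1,849 = $32,035 (under)
Week 5–Week 9: $4,598 + $1,970 + $572 + $1,849 + $5,197 = $14,186 (under)
Week 6–Week 10: $1,970 + $572 + $1,849 + $5,197 + $569 = $10,157 (under)
Week 7–Week 11: $572 + $1,849 + $5,197 + $569 + $25,840 = $34,027 (under)
Week 8–Week 12: $1,849 + $5,197 + $569 + $25,840 + $70,856 = $104,311 (under)
Week 9–Week 13: $5,197 + $569 + $25,840 + $70,856 + $1,536 = $103,998 (under)
Week 10–Week 14: $569 + $25,840 + $70,856 + $1,536 + $9,058 = $107,859 (over)
Week 11–Week 15: $25,840 + $70,856 + $1,536 + $9,058 + $816 = $108,106 (over)
2 windows exceed the threshold.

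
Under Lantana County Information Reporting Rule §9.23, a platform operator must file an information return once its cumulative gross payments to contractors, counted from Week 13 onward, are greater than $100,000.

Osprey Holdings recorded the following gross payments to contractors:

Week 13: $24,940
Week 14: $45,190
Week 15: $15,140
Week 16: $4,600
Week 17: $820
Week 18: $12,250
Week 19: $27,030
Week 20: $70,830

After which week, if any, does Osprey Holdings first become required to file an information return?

Through Week 13: $24,940
Through Week 14: $70,130
Through Week 15: $85,270
Through Week 16: $89,870
Through Week 17: $90,690
Through Week 18: $102,940 ← exceeds threshold

Week 18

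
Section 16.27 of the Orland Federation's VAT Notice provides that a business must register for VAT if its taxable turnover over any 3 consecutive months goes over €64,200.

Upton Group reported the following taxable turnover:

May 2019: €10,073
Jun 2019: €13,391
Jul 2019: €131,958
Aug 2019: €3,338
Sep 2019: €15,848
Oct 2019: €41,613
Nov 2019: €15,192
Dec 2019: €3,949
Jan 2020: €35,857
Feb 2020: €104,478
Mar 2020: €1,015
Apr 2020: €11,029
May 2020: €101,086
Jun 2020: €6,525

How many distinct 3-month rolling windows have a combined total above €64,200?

9

May 2019–Jul 2019: €10,073 + €13,391 + €131,958 = €155,422 (over)
Jun 2019–Aug 2019: €13,391 + €131,958 + €3,338 = €148,687 (over)
Jul 2019–Sep 2019: €131,958 + €3,338 + €15,848 = €151,144 (over)
Aug 2019–Oct 2019: €3,338 + €15,848 + €41,613 = €60,799 (under)
Sep 2019–Nov 2019: €15,848 + €41,613 + €15,192 = €72,653 (over)
Oct 2019–Dec 2019: €41,613 + €15,192 + €3,949 = €60,754 (under)
Nov 2019–Jan 2020: €15,192 + €3,949 + €35,857 = €54,998 (under)
Dec 2019–Feb 2020: €3,949 + €35,857 + €104,478 = €144,284 (over)
Jan 2020–Mar 2020: €35,857 + €104,478 + €1,015 = €141,350 (over)
Feb 2020–Apr 2020: €104,478 + €1,015 + €11,029 = €116,522 (over)
Mar 2020–May 2020: €1,015 + €11,029 + €101,086 = €113,130 (over)
Apr 2020–Jun 2020: €11,029 + €101,086 + €6,525 = €118,640 (over)
9 windows exceed the threshold.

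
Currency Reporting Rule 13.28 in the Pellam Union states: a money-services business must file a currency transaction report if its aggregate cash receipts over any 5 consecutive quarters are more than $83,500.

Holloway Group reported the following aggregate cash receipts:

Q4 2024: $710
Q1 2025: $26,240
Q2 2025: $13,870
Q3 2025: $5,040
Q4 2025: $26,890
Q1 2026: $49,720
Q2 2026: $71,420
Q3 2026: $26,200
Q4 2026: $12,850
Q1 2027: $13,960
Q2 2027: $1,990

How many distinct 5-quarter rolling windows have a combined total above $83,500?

6

Q4 2024–Q4 2025: $710 + $26,240 + $13,870 + $5,040 + $26,890 = $72,750 (under)
Q1 2025–Q1 2026: $26,240 + $13,870 + $5,040 + $26,890 + $49,720 = $121,760 (over)
Q2 2025–Q2 2026: $13,870 + $5,040 + $26,890 + $49,720 + $71,420 = $166,940 (over)
Q3 2025–Q3 2026: $5,040 + $26,890 + $49,720 + $71,420 + $26,200 = $179,270 (over)
Q4 2025–Q4 2026: $26,890 + $49,720 + $71,420 + $26,200 + $12,850 = $187,080 (over)
Q1 2026–Q1 2027: $49,720 + $71,420 + $26,200 + $12,850 + $13,960 = $174,150 (over)
Q2 2026–Q2 2027: $71,420 + $26,200 + $12,850 + $13,960 + $1,990 = $126,420 (over)
6 windows exceed the threshold.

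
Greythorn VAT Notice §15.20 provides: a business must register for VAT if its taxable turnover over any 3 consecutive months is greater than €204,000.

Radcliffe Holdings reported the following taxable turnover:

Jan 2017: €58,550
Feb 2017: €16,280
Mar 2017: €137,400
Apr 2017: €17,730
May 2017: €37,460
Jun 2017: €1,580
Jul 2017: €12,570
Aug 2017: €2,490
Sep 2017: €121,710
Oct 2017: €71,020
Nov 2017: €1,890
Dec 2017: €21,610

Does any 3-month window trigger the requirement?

Yes

Jan 2017–Mar 2017: €58,550 + €16,280 + €137,400 = €212,230 (over)
Feb 2017–Apr 2017: €16,280 + €137,400 + €17,730 = €171,410 (under)
Mar 2017–May 2017: €137,400 + €17,730 + €37,460 = €192,590 (under)
Apr 2017–Jun 2017: €17,730 + €37,460 + €1,580 = €56,770 (under)
May 2017–Jul 2017: €37,460 + €1,580 + €12,570 = €51,610 (under)
Jun 2017–Aug 2017: €1,580 + €12,570 + €2,490 = €16,640 (under)
Jul 2017–Sep 2017: €12,570 + €2,490 + €121,710 = €136,770 (under)
Aug 2017–Oct 2017: €2,490 + €121,710 + €71,020 = €195,220 (under)
Sep 2017–Nov 2017: €121,710 + €71,020 + €1,890 = €194,620 (under)
Oct 2017–Dec 2017: €71,020 + €1,890 + €21,610 = €94,520 (under)
At least one window exceeds €204,000.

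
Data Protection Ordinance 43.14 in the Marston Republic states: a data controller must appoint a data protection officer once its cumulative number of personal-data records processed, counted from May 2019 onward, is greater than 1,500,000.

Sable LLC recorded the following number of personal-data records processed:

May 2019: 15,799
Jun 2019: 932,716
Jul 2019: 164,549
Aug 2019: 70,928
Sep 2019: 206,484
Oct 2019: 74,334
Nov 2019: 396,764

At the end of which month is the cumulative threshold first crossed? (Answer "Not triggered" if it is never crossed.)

Through May 2019: 15,799
Through Jun 2019: 948,515
Through Jul 2019: 1,113,064
Through Aug 2019: 1,183,992
Through Sep 2019: 1,390,476
Through Oct 2019: 1,464,810
Through Nov 2019: 1,861,574 ← exceeds threshold

Nov 2019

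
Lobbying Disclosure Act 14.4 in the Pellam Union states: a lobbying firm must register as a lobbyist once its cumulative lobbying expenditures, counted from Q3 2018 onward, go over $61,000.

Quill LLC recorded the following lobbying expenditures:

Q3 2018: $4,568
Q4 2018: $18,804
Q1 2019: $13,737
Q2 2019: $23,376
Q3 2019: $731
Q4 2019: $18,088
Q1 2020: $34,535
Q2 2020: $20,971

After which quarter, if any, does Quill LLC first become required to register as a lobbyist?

Q3 2019

Through Q3 2018: $4,568
Through Q4 2018: $23,372
Through Q1 2019: $37,109
Through Q2 2019: $60,485
Through Q3 2019: $61,216 ← exceeds threshold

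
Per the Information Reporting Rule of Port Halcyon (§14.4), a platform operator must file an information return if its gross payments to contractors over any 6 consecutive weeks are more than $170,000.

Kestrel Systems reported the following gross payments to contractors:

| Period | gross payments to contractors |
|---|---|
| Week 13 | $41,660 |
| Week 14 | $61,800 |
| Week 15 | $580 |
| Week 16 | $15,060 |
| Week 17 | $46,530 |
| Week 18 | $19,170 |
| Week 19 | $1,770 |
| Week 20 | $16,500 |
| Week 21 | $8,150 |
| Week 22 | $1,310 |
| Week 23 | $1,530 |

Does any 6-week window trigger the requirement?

Yes

Week 13–Week 18: $41,660 + $61,800 + $580 + $15,060 + $46,530 + $19,170 = $184,800 (over)
Week 14–Week 19: $61,800 + $580 + $15,060 + $46,530 + $19,170 + $1,770 = $144,910 (under)
Week 15–Week 20: $580 + $15,060 + $46,530 + $19,170 + $1,770 + $16,500 = $99,610 (under)
Week 16–Week 21: $15,060 + $46,530 + $19,170 + $1,770 + $16,500 + $8,150 = $107,180 (under)
Week 17–Week 22: $46,530 + $19,170 + $1,770 + $16,500 + $8,150 + $1,310 = $93,430 (under)
Week 18–Week 23: $19,170 + $1,770 + $16,500 + $8,150 + $1,310 + $1,530 = $48,430 (under)
At least one window exceeds $170,000.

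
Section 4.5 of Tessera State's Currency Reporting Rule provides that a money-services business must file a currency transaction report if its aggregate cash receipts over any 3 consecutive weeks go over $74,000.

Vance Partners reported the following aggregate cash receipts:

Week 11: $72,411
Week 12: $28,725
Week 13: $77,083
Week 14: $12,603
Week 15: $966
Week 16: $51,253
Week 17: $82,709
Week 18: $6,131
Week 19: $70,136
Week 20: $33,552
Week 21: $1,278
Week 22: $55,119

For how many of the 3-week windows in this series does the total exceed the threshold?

9

Week 11–Week 13: $72,411 + $28,725 + $77,083 = $178,219 (over)
Week 12–Week 14: $28,725 + $77,083 + $12,603 = $118,411 (over)
Week 13–Week 15: $77,083 + $12,603 + $966 = $90,652 (over)
Week 14–Week 16: $12,603 + $966 + $51,253 = $64,822 (under)
Week 15–Week 17: $966 + $51,253 + $82,709 = $134,928 (over)
Week 16–Week 18: $51,253 + $82,709 + $6,131 = $140,093 (over)
Week 17–Week 19: $82,709 + $6,131 + $70,136 = $158,976 (over)
Week 18–Week 20: $6,131 + $70,136 + $33,552 = $109,819 (over)
Week 19–Week 21: $70,136 + $33,552 + $1,278 = $104,966 (over)
Week 20–Week 22: $33,552 + $1,278 + $55,119 = $89,949 (over)
9 windows exceed the threshold.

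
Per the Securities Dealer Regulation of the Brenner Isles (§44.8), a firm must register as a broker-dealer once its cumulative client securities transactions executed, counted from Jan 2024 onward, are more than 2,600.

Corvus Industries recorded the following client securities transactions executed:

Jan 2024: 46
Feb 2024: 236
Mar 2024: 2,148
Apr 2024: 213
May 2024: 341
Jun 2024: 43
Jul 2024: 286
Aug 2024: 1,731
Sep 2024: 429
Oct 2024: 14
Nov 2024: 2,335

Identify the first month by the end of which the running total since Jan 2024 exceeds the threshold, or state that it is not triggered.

Apr 2024

Through Jan 2024: 46
Through Feb 2024: 282
Through Mar 2024: 2,430
Through Apr 2024: 2,643 ← exceeds threshold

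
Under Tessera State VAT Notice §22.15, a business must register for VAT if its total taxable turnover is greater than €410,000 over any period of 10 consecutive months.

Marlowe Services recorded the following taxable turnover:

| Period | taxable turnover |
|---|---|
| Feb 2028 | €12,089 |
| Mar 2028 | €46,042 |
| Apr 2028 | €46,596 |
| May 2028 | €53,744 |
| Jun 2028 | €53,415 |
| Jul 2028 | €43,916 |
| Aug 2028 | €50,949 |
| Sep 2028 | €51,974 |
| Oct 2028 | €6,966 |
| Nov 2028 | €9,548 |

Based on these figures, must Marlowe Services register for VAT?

No

Total taxable turnover: €12,089 + €46,042 + €46,596 + €53,744 + €53,415 + €43,916 + €50,949 + €51,974 + €6,966 + €9,548 = €375,239.
€375,239 ≤ €410,000, so the threshold is not exceeded.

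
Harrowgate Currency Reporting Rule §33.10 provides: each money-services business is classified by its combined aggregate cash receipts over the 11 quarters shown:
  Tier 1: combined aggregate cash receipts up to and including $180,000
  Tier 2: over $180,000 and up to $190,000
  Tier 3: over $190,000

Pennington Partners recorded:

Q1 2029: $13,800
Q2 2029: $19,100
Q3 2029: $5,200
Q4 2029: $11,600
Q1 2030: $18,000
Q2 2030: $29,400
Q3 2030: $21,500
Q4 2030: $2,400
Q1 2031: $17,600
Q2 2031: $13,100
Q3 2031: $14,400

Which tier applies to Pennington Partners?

Tier 1

Combined aggregate cash receipts: $13,800 + $19,100 + $5,200 + $11,600 + $18,000 + $29,400 + $21,500 + $2,400 + $17,600 + $13,100 + $14,400 = $166,100.
$166,100 ≤ $180,000, so Tier 1 applies.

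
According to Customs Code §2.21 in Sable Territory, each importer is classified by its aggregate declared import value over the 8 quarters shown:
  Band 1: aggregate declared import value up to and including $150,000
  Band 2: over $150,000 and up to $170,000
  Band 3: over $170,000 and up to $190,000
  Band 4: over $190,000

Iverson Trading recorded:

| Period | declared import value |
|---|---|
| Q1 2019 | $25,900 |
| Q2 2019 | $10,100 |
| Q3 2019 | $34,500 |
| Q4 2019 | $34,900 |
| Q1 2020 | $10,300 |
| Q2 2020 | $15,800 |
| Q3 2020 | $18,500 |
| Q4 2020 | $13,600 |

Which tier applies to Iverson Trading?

Band 2

Aggregate declared import value: $25,900 + $10,100 + $34,500 + $34,900 + $10,300 + $15,800 + $18,500 + $13,600 = $163,600.
$150,000 < $163,600 ≤ $170,000, so Band 2 applies.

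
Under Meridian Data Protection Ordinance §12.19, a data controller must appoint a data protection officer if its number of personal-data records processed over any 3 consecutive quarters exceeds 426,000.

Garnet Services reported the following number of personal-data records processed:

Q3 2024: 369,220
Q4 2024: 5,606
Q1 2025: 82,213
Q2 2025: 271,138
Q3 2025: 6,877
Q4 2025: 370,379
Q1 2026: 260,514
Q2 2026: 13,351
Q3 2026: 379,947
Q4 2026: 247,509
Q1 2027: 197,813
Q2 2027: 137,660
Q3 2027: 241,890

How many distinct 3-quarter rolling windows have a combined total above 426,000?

Q3 2024–Q1 2025: 369,220 + 5,606 + 82,213 = 457,039 (over)
Q4 2024–Q2 2025: 5,606 + 82,213 + 271,138 = 358,957 (under)
Q1 2025–Q3 2025: 82,213 + 271,138 + 6,877 = 360,228 (under)
Q2 2025–Q4 2025: 271,138 + 6,877 + 370,379 = 648,394 (over)
Q3 2025–Q1 2026: 6,877 + 370,379 + 260,514 = 637,770 (over)
Q4 2025–Q2 2026: 370,379 + 260,514 + 13,351 = 644,244 (over)
Q1 2026–Q3 2026: 260,514 + 13,351 + 379,947 = 653,812 (over)
Q2 2026–Q4 2026: 13,351 + 379,947 + 247,509 = 640,807 (over)
Q3 2026–Q1 2027: 379,947 + 247,509 + 197,813 = 825,269 (over)
Q4 2026–Q2 2027: 247,509 + 197,813 + 137,660 = 582,982 (over)
Q1 2027–Q3 2027: 197,813 + 137,660 + 241,890 = 577,363 (over)
9 windows exceed the threshold.

9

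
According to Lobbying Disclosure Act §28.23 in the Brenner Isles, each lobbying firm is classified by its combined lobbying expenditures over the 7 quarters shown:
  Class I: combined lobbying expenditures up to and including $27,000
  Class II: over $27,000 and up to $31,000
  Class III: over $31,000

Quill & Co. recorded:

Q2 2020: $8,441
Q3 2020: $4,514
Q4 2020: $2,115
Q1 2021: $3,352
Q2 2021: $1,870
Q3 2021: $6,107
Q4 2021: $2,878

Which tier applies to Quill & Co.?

Combined lobbying expenditures: $8,441 + $4,514 + $2,115 + $3,352 + $1,870 + $6,107 + $2,878 = $29,277.
$27,000 < $29,277 ≤ $31,000, so Class II applies.

Class II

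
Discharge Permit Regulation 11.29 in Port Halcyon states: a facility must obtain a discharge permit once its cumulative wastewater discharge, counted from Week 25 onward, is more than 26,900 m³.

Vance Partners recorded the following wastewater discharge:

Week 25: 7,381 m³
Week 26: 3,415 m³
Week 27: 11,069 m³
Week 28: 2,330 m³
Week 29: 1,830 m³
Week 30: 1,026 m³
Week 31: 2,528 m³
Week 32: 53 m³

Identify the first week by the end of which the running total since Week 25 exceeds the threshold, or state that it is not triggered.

Through Week 25: 7,381 m³
Through Week 26: 10,796 m³
Through Week 27: 21,865 m³
Through Week 28: 24,195 m³
Through Week 29: 26,025 m³
Through Week 30: 27,051 m³ ← exceeds threshold

Week 30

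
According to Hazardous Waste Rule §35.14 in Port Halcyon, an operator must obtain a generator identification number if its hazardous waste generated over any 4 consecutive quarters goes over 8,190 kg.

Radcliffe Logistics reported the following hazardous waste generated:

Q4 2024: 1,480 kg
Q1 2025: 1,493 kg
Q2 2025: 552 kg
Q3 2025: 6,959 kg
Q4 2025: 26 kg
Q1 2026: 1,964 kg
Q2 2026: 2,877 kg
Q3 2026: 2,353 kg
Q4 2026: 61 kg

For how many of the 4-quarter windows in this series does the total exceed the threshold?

4

Q4 2024–Q3 2025: 1,480 kg + 1,493 kg + 552 kg + 6,959 kg = 10,484 kg (over)
Q1 2025–Q4 2025: 1,493 kg + 552 kg + 6,959 kg + 26 kg = 9,030 kg (over)
Q2 2025–Q1 2026: 552 kg + 6,959 kg + 26 kg + 1,964 kg = 9,501 kg (over)
Q3 2025–Q2 2026: 6,959 kg + 26 kg + 1,964 kg + 2,877 kg = 11,826 kg (over)
Q4 2025–Q3 2026: 26 kg + 1,964 kg + 2,877 kg + 2,353 kg = 7,220 kg (under)
Q1 2026–Q4 2026: 1,964 kg + 2,877 kg + 2,353 kg + 61 kg = 7,255 kg (under)
4 windows exceed the threshold.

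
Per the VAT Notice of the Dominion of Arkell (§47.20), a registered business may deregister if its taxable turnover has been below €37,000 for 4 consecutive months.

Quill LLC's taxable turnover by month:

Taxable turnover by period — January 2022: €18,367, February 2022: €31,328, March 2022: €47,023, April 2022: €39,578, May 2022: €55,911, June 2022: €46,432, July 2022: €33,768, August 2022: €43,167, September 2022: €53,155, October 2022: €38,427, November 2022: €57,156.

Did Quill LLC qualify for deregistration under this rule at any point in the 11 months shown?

No

Months below €37,000: January 2022, February 2022, July 2022.
Longest run of consecutive months below the threshold: 2.
2 < 4, so Quill LLC never became eligible.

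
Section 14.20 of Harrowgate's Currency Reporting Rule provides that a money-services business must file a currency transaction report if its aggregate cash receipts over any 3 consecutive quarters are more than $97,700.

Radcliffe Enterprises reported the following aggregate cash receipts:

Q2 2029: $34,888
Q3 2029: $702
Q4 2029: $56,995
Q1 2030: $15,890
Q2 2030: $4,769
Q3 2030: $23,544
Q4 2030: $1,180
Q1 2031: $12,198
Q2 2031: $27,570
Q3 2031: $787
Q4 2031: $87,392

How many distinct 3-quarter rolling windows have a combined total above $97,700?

Q2 2029–Q4 2029: $34,888 + $702 + $56,995 = $92,585 (under)
Q3 2029–Q1 2030: $702 + $56,995 + $15,890 = $73,587 (under)
Q4 2029–Q2 2030: $56,995 + $15,890 + $4,769 = $77,654 (under)
Q1 2030–Q3 2030: $15,890 + $4,769 + $23,544 = $44,203 (under)
Q2 2030–Q4 2030: $4,769 + $23,544 + $1,180 = $29,493 (under)
Q3 2030–Q1 2031: $23,544 + $1,180 + $12,198 = $36,922 (under)
Q4 2030–Q2 2031: $1,180 + $12,198 + $27,570 = $40,948 (under)
Q1 2031–Q3 2031: $12,198 + $27,570 + $787 = $40,555 (under)
Q2 2031–Q4 2031: $27,570 + $787 + $87,392 = $115,749 (over)
1 window exceeds the threshold.

1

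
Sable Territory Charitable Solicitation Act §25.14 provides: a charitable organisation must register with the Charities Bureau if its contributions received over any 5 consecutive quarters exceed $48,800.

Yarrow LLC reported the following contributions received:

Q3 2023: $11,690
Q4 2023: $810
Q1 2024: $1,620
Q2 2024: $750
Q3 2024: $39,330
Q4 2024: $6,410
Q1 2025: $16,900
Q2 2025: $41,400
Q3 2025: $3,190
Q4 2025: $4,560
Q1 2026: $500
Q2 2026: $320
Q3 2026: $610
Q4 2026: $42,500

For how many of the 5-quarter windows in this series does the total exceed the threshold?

8

Q3 2023–Q3 2024: $11,690 + $810 + $1,620 + $750 + $39,330 = $54,200 (over)
Q4 2023–Q4 2024: $810 + $1,620 + $750 + $39,330 + $6,410 = $48,920 (over)
Q1 2024–Q1 2025: $1,620 + $750 + $39,330 + $6,410 + $16,900 = $65,010 (over)
Q2 2024–Q2 2025: $750 + $39,330 + $6,410 + $16,900 + $41,400 = $104,790 (over)
Q3 2024–Q3 2025: $39,330 + $6,410 + $16,900 + $41,400 + $3,190 = $107,230 (over)
Q4 2024–Q4 2025: $6,410 + $16,900 + $41,400 + $3,190 + $4,560 = $72,460 (over)
Q1 2025–Q1 2026: $16,900 + $41,400 + $3,190 + $4,560 + $500 = $66,550 (over)
Q2 2025–Q2 2026: $41,400 + $3,190 + $4,560 + $500 + $320 = $49,970 (over)
Q3 2025–Q3 2026: $3,190 + $4,560 + $500 + $320 + $610 = $9,180 (under)
Q4 2025–Q4 2026: $4,560 + $500 + $320 + $610 + $42,500 = $48,490 (under)
8 windows exceed the threshold.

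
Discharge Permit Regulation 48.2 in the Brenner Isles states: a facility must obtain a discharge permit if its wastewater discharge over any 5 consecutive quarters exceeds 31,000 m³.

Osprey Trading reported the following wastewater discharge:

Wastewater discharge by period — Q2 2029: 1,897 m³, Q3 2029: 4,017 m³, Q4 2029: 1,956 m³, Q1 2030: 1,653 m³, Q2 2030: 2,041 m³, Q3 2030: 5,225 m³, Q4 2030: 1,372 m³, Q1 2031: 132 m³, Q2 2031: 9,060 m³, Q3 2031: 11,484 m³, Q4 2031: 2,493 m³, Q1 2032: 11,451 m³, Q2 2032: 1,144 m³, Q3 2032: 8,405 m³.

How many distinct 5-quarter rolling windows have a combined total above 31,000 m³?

3

Q2 2029–Q2 2030: 1,897 m³ + 4,017 m³ + 1,956 m³ + 1,653 m³ + 2,041 m³ = 11,564 m³ (under)
Q3 2029–Q3 2030: 4,017 m³ + 1,956 m³ + 1,653 m³ + 2,041 m³ + 5,225 m³ = 14,892 m³ (under)
Q4 2029–Q4 2030: 1,956 m³ + 1,653 m³ + 2,041 m³ + 5,225 m³ + 1,372 m³ = 12,247 m³ (under)
Q1 2030–Q1 2031: 1,653 m³ + 2,041 m³ + 5,225 m³ + 1,372 m³ + 132 m³ = 10,423 m³ (under)
Q2 2030–Q2 2031: 2,041 m³ + 5,225 m³ + 1,372 m³ + 132 m³ + 9,060 m³ = 17,830 m³ (under)
Q3 2030–Q3 2031: 5,225 m³ + 1,372 m³ + 132 m³ + 9,060 m³ + 11,484 m³ = 27,273 m³ (under)
Q4 2030–Q4 2031: 1,372 m³ + 132 m³ + 9,060 m³ + 11,484 m³ + 2,493 m³ = 24,541 m³ (under)
Q1 2031–Q1 2032: 132 m³ + 9,060 m³ + 11,484 m³ + 2,493 m³ + 11,451 m³ = 34,620 m³ (over)
Q2 2031–Q2 2032: 9,060 m³ + 11,484 m³ + 2,493 m³ + 11,451 m³ + 1,144 m³ = 35,632 m³ (over)
Q3 2031–Q3 2032: 11,484 m³ + 2,493 m³ + 11,451 m³ + 1,144 m³ + 8,405 m³ = 34,977 m³ (over)
3 windows exceed the threshold.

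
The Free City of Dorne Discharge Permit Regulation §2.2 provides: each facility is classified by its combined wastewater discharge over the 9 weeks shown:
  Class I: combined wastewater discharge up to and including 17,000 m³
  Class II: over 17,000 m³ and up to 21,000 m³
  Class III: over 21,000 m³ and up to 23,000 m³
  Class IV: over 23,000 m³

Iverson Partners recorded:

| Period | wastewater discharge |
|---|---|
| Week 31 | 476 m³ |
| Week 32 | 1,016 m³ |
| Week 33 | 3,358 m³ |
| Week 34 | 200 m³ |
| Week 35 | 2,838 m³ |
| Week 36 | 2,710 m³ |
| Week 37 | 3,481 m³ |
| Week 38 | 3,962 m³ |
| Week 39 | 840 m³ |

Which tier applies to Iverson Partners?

Combined wastewater discharge: 476 m³ + 1,016 m³ + 3,358 m³ + 200 m³ + 2,838 m³ + 2,710 m³ + 3,481 m³ + 3,962 m³ + 840 m³ = 18,881 m³.
17,000 m³ < 18,881 m³ ≤ 21,000 m³, so Class II applies.

Class II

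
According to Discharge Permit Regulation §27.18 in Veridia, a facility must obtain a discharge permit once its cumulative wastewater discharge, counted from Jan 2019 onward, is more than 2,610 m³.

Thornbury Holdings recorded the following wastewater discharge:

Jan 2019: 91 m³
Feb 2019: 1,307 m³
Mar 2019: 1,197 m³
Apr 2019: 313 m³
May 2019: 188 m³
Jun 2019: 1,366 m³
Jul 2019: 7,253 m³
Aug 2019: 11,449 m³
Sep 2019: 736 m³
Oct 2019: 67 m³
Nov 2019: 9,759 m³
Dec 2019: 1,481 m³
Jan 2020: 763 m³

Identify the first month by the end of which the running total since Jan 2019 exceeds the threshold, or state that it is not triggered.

Through Jan 2019: 91 m³
Through Feb 2019: 1,398 m³
Through Mar 2019: 2,595 m³
Through Apr 2019: 2,908 m³ ← exceeds threshold

Apr 2019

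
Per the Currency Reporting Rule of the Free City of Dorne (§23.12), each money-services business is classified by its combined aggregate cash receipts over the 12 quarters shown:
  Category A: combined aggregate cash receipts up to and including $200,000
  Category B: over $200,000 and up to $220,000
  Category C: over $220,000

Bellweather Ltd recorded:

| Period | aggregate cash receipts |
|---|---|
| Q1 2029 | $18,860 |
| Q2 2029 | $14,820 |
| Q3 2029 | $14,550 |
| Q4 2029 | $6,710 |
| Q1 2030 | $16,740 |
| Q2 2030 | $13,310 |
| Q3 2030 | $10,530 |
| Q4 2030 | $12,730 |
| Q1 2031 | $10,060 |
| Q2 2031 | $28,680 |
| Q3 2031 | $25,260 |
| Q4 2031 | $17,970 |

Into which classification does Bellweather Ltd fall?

Combined aggregate cash receipts: $18,860 + $14,820 + $14,550 + $6,710 + $16,740 + $13,310 + $10,530 + $12,730 + $10,060 + $28,680 + $25,260 + $17,970 = $190,220.
$190,220 ≤ $200,000, so Category A applies.

Category A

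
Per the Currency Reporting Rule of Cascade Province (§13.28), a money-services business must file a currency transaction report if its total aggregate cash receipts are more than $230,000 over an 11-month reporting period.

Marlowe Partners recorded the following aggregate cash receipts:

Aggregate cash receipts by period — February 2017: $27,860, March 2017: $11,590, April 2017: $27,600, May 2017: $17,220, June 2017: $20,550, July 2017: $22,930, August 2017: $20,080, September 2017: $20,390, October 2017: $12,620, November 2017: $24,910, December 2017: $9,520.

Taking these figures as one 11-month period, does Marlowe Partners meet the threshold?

No

Total aggregate cash receipts: $27,860 + $11,590 + $27,600 + $17,220 + $20,550 + $22,930 + $20,080 + $20,390 + $12,620 + $24,910 + $9,520 = $215,270.
$215,270 ≤ $230,000, so the threshold is not exceeded.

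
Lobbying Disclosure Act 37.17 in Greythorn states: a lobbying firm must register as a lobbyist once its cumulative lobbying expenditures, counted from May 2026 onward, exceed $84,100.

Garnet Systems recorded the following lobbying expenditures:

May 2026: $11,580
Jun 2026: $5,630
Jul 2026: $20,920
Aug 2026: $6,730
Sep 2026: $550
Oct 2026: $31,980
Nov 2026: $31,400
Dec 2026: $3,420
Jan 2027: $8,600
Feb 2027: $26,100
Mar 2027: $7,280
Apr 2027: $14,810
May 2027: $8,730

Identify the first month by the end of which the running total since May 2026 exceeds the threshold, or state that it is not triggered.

Through May 2026: $11,580
Through Jun 2026: $17,210
Through Jul 2026: $38,130
Through Aug 2026: $44,860
Through Sep 2026: $45,410
Through Oct 2026: $77,390
Through Nov 2026: $108,790 ← exceeds threshold

Nov 2026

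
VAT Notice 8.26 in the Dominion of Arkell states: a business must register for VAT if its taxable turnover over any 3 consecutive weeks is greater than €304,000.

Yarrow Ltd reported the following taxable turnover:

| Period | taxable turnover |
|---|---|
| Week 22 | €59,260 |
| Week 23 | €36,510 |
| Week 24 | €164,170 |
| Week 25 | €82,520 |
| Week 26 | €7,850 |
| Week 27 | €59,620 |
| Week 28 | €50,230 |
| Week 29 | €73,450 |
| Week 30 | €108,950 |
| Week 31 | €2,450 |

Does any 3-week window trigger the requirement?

No

Week 22–Week 24: €59,260 + €36,510 + €164,170 = €259,940 (under)
Week 23–Week 25: €36,510 + €164,170 + €82,520 = €283,200 (under)
Week 24–Week 26: €164,170 + €82,520 + €7,850 = €254,540 (under)
Week 25–Week 27: €82,520 + €7,850 + €59,620 = €149,990 (under)
Week 26–Week 28: €7,850 + €59,620 + €50,230 = €117,700 (under)
Week 27–Week 29: €59,620 + €50,230 + €73,450 = €183,300 (under)
Week 28–Week 30: €50,230 + €73,450 + €108,950 = €232,630 (under)
Week 29–Week 31: €73,450 + €108,950 + €2,450 = €184,850 (under)
No window exceeds €304,000.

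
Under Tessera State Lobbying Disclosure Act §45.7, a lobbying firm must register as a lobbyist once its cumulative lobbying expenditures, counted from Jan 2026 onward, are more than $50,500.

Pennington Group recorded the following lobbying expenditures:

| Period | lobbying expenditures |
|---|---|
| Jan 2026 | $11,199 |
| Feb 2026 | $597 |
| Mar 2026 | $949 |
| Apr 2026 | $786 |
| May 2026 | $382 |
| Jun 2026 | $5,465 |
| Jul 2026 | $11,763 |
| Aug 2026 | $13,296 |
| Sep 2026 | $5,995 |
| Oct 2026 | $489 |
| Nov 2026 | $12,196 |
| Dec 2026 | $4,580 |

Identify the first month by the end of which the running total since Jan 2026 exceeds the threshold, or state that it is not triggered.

Oct 2026

Through Jan 2026: $11,199
Through Feb 2026: $11,796
Through Mar 2026: $12,745
Through Apr 2026: $13,531
Through May 2026: $13,913
Through Jun 2026: $19,378
Through Jul 2026: $31,141
Through Aug 2026: $44,437
Through Sep 2026: $50,432
Through Oct 2026: $50,921 ← exceeds threshold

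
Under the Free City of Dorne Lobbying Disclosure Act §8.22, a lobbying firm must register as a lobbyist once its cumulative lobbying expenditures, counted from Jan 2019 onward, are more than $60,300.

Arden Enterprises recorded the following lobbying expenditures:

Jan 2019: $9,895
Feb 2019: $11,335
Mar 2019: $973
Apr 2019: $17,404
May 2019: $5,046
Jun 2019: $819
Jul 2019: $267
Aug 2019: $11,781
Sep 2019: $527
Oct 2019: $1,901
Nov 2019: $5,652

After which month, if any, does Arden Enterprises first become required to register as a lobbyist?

Through Jan 2019: $9,895
Through Feb 2019: $21,230
Through Mar 2019: $22,203
Through Apr 2019: $39,607
Through May 2019: $44,653
Through Jun 2019: $45,472
Through Jul 2019: $45,739
Through Aug 2019: $57,520
Through Sep 2019: $58,047
Through Oct 2019: $59,948
Through Nov 2019: $65,600 ← exceeds threshold

Nov 2019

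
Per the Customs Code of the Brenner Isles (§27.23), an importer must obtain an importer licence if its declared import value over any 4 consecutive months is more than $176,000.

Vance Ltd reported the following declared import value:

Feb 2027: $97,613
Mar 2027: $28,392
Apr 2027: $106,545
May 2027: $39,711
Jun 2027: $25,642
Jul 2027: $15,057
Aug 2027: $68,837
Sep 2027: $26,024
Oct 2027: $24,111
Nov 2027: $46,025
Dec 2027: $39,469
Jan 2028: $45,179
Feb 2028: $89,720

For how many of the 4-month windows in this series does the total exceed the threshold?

4

Feb 2027–May 2027: $97,613 + $28,392 + $106,545 + $39,711 = $272,261 (over)
Mar 2027–Jun 2027: $28,392 + $106,545 + $39,711 + $25,642 = $200,290 (over)
Apr 2027–Jul 2027: $106,545 + $39,711 + $25,642 + $15,057 = $186,955 (over)
May 2027–Aug 2027: $39,711 + $25,642 + $15,057 + $68,837 = $149,247 (under)
Jun 2027–Sep 2027: $25,642 + $15,057 + $68,837 + $26,024 = $135,560 (under)
Jul 2027–Oct 2027: $15,057 + $68,837 + $26,024 + $24,111 = $134,029 (under)
Aug 2027–Nov 2027: $68,837 + $26,024 + $24,111 + $46,025 = $164,997 (under)
Sep 2027–Dec 2027: $26,024 + $24,111 + $46,025 + $39,469 = $135,629 (under)
Oct 2027–Jan 2028: $24,111 + $46,025 + $39,469 + $45,179 = $154,784 (under)
Nov 2027–Feb 2028: $46,025 + $39,469 + $45,179 + $89,720 = $220,393 (over)
4 windows exceed the threshold.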